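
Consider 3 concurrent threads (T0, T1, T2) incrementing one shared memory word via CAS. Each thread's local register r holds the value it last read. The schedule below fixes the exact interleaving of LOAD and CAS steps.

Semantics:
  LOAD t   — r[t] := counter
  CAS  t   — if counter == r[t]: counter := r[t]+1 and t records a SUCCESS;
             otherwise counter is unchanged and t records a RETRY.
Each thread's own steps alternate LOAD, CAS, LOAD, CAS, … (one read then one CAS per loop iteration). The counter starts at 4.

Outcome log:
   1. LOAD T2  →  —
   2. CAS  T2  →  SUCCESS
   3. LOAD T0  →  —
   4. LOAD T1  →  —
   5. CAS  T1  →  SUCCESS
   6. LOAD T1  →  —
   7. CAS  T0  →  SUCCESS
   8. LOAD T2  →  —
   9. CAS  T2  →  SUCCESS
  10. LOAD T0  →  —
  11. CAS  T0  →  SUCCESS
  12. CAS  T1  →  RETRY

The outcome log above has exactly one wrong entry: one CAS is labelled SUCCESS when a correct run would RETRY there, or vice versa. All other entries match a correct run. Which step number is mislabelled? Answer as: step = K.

Reference trace:
   1) LOAD T2:  M=4  r_T2=4
   2) CAS  T2:  M=5  r_T2=4 ✓
   3) LOAD T0:  M=5  r_T0=5
   4) LOAD T1:  M=5  r_T1=5
   5) CAS  T1:  M=6  r_T1=5 ✓
   6) LOAD T1:  M=6  r_T1=6
   7) CAS  T0:  M=6  r_T0=5 ✗
   8) LOAD T2:  M=6  r_T2=6
   9) CAS  T2:  M=7  r_T2=6 ✓
  10) LOAD T0:  M=7  r_T0=7
  11) CAS  T0:  M=8  r_T0=7 ✓
  12) CAS  T1:  M=8  r_T1=6 ✗
Flip is step 7.

step = 7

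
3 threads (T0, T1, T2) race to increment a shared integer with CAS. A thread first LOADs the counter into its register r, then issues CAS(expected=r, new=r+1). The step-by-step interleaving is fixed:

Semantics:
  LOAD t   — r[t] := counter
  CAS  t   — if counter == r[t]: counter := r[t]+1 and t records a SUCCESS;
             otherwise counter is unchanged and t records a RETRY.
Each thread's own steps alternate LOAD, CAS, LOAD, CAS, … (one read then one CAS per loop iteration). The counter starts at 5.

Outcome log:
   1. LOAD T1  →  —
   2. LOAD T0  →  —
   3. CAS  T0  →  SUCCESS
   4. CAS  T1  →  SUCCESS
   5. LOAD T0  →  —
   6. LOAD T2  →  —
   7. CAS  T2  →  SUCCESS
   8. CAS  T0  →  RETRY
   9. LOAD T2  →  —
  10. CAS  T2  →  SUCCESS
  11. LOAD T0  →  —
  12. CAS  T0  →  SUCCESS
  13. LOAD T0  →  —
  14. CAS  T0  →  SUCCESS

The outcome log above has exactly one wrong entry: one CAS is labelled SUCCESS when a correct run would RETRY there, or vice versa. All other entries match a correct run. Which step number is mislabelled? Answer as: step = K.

Correct run:
step 1: T1 LOAD ⇒ load; ctr=5 reg=5
step 2: T0 LOAD ⇒ load; ctr=5 reg=5
step 3: T0 CAS ⇒ ok; ctr=6 reg=5
step 4: T1 CAS ⇒ retry; ctr=6 reg=5
step 5: T0 LOAD ⇒ load; ctr=6 reg=6
step 6: T2 LOAD ⇒ load; ctr=6 reg=6
step 7: T2 CAS ⇒ ok; ctr=7 reg=6
step 8: T0 CAS ⇒ retry; ctr=7 reg=6
step 9: T2 LOAD ⇒ load; ctr=7 reg=7
step 10: T2 CAS ⇒ ok; ctr=8 reg=7
step 11: T0 LOAD ⇒ load; ctr=8 reg=8
step 12: T0 CAS ⇒ ok; ctr=9 reg=8
step 13: T0 LOAD ⇒ load; ctr=9 reg=9
step 14: T0 CAS ⇒ ok; ctr=10 reg=9
Flip is step 4.

step = 4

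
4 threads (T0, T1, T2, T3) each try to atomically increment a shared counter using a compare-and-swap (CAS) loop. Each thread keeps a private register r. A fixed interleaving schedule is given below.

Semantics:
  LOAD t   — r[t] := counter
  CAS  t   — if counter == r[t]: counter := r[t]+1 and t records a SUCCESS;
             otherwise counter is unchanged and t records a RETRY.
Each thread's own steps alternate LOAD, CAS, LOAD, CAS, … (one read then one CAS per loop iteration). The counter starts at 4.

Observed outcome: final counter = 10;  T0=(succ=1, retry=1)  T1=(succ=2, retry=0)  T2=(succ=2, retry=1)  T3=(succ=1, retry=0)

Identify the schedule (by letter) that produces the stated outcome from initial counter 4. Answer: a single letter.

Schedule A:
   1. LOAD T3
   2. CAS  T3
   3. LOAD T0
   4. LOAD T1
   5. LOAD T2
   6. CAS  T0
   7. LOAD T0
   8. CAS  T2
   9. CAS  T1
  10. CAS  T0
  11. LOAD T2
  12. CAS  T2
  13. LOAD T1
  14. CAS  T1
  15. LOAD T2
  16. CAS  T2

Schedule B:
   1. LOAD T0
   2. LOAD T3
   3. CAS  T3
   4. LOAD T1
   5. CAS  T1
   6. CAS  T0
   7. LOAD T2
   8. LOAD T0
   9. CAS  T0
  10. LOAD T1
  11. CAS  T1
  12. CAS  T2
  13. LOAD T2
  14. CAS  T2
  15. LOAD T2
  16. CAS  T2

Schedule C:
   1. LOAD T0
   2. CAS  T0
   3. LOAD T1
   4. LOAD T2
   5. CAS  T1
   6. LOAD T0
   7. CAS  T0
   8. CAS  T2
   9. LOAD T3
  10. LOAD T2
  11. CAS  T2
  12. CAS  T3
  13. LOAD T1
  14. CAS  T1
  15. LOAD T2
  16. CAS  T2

B

Simulating candidate B:
[1] T0.load  rd  (counter 4, T0.r 4)
[2] T3.load  rd  (counter 4, T3.r 4)
[3] T3.cas  hit  (counter 5, T3.r 4)
[4] T1.load  rd  (counter 5, T1.r 5)
[5] T1.cas  hit  (counter 6, T1.r 5)
[6] T0.cas  miss  (counter 6, T0.r 4)
[7] T2.load  rd  (counter 6, T2.r 6)
[8] T0.load  rd  (counter 6, T0.r 6)
[9] T0.cas  hit  (counter 7, T0.r 6)
[10] T1.load  rd  (counter 7, T1.r 7)
[11] T1.cas  hit  (counter 8, T1.r 7)
[12] T2.cas  miss  (counter 8, T2.r 6)
[13] T2.load  rd  (counter 8, T2.r 8)
[14] T2.cas  hit  (counter 9, T2.r 8)
[15] T2.load  rd  (counter 9, T2.r 9)
[16] T2.cas  hit  (counter 10, T2.r 9)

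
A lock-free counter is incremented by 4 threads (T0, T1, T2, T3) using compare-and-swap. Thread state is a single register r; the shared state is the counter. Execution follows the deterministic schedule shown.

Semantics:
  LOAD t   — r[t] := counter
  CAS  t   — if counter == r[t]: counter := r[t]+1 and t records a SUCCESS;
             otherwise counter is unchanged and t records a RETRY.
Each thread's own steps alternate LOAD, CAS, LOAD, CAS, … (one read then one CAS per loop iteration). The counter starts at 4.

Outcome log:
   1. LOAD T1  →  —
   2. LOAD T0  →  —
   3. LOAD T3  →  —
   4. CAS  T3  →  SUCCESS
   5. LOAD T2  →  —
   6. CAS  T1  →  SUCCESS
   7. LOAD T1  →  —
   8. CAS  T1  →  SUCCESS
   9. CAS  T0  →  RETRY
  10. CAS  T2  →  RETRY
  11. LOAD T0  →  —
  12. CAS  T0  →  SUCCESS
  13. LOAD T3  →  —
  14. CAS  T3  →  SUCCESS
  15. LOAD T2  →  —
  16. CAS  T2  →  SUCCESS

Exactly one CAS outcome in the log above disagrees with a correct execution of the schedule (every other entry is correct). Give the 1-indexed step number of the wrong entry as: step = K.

step = 6

Reference trace:
T1 LOAD — after: cnt=4, r=4 — load
T0 LOAD — after: cnt=4, r=4 — load
T3 LOAD — after: cnt=4, r=4 — load
T3 CAS — after: cnt=5, r=4 — ok
T2 LOAD — after: cnt=5, r=5 — load
T1 CAS — after: cnt=5, r=4 — retry
T1 LOAD — after: cnt=5, r=5 — load
T1 CAS — after: cnt=6, r=5 — ok
T0 CAS — after: cnt=6, r=4 — retry
T2 CAS — after: cnt=6, r=5 — retry
T0 LOAD — after: cnt=6, r=6 — load
T0 CAS — after: cnt=7, r=6 — ok
T3 LOAD — after: cnt=7, r=7 — load
T3 CAS — after: cnt=8, r=7 — ok
T2 LOAD — after: cnt=8, r=8 — load
T2 CAS — after: cnt=9, r=8 — ok
Log disagrees first at step 6.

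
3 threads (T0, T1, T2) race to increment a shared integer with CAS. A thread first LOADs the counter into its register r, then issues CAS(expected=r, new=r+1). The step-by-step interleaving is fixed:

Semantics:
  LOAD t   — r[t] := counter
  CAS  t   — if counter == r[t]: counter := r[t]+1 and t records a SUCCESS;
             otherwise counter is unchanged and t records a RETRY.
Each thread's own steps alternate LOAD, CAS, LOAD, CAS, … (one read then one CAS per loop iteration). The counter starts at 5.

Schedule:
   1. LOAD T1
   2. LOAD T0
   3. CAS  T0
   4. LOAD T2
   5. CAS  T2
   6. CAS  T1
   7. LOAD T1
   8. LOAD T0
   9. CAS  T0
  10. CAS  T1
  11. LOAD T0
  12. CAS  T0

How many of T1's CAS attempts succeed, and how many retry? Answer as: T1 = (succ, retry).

T1 = (0, 2)

step 1: T1 LOAD ⇒ load; ctr=5 reg=5
step 2: T0 LOAD ⇒ load; ctr=5 reg=5
step 3: T0 CAS ⇒ ok; ctr=6 reg=5
step 4: T2 LOAD ⇒ load; ctr=6 reg=6
step 5: T2 CAS ⇒ ok; ctr=7 reg=6
step 6: T1 CAS ⇒ retry; ctr=7 reg=5
step 7: T1 LOAD ⇒ load; ctr=7 reg=7
step 8: T0 LOAD ⇒ load; ctr=7 reg=7
step 9: T0 CAS ⇒ ok; ctr=8 reg=7
step 10: T1 CAS ⇒ retry; ctr=8 reg=7
step 11: T0 LOAD ⇒ load; ctr=8 reg=8
step 12: T0 CAS ⇒ ok; ctr=9 reg=8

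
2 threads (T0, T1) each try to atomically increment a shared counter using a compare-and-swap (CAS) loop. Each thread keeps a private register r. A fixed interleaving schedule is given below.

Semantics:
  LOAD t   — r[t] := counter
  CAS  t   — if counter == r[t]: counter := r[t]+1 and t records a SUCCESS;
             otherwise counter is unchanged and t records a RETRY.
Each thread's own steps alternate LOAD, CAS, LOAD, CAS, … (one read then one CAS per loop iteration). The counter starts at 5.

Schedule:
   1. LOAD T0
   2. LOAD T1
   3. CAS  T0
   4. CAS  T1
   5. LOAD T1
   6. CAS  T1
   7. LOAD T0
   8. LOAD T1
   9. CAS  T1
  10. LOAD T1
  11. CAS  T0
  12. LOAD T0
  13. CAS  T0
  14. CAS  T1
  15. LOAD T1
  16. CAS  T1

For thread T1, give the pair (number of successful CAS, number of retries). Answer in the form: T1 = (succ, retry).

T1 = (3, 2)

step 1: T0 LOAD ⇒ load; ctr=5 reg=5
step 2: T1 LOAD ⇒ load; ctr=5 reg=5
step 3: T0 CAS ⇒ ok; ctr=6 reg=5
step 4: T1 CAS ⇒ retry; ctr=6 reg=5
step 5: T1 LOAD ⇒ load; ctr=6 reg=6
step 6: T1 CAS ⇒ ok; ctr=7 reg=6
step 7: T0 LOAD ⇒ load; ctr=7 reg=7
step 8: T1 LOAD ⇒ load; ctr=7 reg=7
step 9: T1 CAS ⇒ ok; ctr=8 reg=7
step 10: T1 LOAD ⇒ load; ctr=8 reg=8
step 11: T0 CAS ⇒ retry; ctr=8 reg=7
step 12: T0 LOAD ⇒ load; ctr=8 reg=8
step 13: T0 CAS ⇒ ok; ctr=9 reg=8
step 14: T1 CAS ⇒ retry; ctr=9 reg=8
step 15: T1 LOAD ⇒ load; ctr=9 reg=9
step 16: T1 CAS ⇒ ok; ctr=10 reg=9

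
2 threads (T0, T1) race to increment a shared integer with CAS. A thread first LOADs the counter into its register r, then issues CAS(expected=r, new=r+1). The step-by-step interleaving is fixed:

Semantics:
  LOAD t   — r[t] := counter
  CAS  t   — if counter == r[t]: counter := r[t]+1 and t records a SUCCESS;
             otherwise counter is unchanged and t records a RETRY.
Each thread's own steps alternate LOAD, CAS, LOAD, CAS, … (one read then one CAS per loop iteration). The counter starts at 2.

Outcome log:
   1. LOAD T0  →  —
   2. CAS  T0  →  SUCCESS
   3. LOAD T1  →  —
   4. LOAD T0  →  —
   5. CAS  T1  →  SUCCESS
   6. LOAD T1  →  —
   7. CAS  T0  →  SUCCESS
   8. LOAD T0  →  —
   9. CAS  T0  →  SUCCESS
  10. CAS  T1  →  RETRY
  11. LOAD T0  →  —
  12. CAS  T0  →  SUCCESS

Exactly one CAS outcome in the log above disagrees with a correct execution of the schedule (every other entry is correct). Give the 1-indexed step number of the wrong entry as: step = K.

step = 7

Reference trace:
1. LOAD T0 → mem=2 r[T0]=2 [LOAD]
2. CAS T0 → mem=3 r[T0]=2 [OK]
3. LOAD T1 → mem=3 r[T1]=3 [LOAD]
4. LOAD T0 → mem=3 r[T0]=3 [LOAD]
5. CAS T1 → mem=4 r[T1]=3 [OK]
6. LOAD T1 → mem=4 r[T1]=4 [LOAD]
7. CAS T0 → mem=4 r[T0]=3 [RETRY]
8. LOAD T0 → mem=4 r[T0]=4 [LOAD]
9. CAS T0 → mem=5 r[T0]=4 [OK]
10. CAS T1 → mem=5 r[T1]=4 [RETRY]
11. LOAD T0 → mem=5 r[T0]=5 [LOAD]
12. CAS T0 → mem=6 r[T0]=5 [OK]
Mismatch at 7.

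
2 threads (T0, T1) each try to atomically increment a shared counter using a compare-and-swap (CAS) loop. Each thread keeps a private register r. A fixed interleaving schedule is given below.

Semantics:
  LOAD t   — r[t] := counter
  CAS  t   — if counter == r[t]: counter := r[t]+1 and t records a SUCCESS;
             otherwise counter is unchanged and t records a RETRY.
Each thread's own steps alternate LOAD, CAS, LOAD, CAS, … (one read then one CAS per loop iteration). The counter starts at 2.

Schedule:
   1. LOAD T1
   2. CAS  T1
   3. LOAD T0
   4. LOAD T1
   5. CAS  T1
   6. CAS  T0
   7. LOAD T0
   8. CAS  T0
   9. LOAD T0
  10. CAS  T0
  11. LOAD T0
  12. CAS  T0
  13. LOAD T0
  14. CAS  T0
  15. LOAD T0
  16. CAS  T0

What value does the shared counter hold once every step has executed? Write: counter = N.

   1) LOAD T1:  M=2  r_T1=2
   2) CAS  T1:  M=3  r_T1=2 ✓
   3) LOAD T0:  M=3  r_T0=3
   4) LOAD T1:  M=3  r_T1=3
   5) CAS  T1:  M=4  r_T1=3 ✓
   6) CAS  T0:  M=4  r_T0=3 ✗
   7) LOAD T0:  M=4  r_T0=4
   8) CAS  T0:  M=5  r_T0=4 ✓
   9) LOAD T0:  M=5  r_T0=5
  10) CAS  T0:  M=6  r_T0=5 ✓
  11) LOAD T0:  M=6  r_T0=6
  12) CAS  T0:  M=7  r_T0=6 ✓
  13) LOAD T0:  M=7  r_T0=7
  14) CAS  T0:  M=8  r_T0=7 ✓
  15) LOAD T0:  M=8  r_T0=8
  16) CAS  T0:  M=9  r_T0=8 ✓

counter = 9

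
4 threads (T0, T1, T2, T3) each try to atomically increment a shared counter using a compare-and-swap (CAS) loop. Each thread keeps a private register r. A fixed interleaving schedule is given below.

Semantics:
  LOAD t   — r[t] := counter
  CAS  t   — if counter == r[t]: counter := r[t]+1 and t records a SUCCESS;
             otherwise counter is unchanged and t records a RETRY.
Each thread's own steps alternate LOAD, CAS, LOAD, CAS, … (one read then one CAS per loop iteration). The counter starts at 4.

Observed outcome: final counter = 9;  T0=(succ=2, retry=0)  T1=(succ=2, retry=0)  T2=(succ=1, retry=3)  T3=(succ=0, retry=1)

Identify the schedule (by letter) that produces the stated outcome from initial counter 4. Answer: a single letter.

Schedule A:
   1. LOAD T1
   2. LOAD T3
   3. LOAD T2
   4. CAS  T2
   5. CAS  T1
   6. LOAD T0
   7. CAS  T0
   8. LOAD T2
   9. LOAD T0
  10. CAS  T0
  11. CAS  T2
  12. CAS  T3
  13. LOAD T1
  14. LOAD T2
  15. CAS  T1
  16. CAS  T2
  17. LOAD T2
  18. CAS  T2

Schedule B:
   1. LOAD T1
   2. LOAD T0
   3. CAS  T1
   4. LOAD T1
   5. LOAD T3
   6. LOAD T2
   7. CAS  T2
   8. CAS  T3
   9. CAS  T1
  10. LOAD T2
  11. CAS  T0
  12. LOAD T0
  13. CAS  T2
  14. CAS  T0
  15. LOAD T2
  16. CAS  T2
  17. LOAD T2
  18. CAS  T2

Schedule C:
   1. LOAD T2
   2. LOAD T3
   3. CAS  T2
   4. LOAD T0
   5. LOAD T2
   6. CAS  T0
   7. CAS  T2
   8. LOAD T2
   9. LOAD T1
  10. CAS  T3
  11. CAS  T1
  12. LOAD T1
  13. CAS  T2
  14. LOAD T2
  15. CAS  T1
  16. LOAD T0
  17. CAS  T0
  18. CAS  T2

C

Run C:
[1] T2.load  rd  (counter 4, T2.r 4)
[2] T3.load  rd  (counter 4, T3.r 4)
[3] T2.cas  hit  (counter 5, T2.r 4)
[4] T0.load  rd  (counter 5, T0.r 5)
[5] T2.load  rd  (counter 5, T2.r 5)
[6] T0.cas  hit  (counter 6, T0.r 5)
[7] T2.cas  miss  (counter 6, T2.r 5)
[8] T2.load  rd  (counter 6, T2.r 6)
[9] T1.load  rd  (counter 6, T1.r 6)
[10] T3.cas  miss  (counter 6, T3.r 4)
[11] T1.cas  hit  (counter 7, T1.r 6)
[12] T1.load  rd  (counter 7, T1.r 7)
[13] T2.cas  miss  (counter 7, T2.r 6)
[14] T2.load  rd  (counter 7, T2.r 7)
[15] T1.cas  hit  (counter 8, T1.r 7)
[16] T0.load  rd  (counter 8, T0.r 8)
[17] T0.cas  hit  (counter 9, T0.r 8)
[18] T2.cas  miss  (counter 9, T2.r 7)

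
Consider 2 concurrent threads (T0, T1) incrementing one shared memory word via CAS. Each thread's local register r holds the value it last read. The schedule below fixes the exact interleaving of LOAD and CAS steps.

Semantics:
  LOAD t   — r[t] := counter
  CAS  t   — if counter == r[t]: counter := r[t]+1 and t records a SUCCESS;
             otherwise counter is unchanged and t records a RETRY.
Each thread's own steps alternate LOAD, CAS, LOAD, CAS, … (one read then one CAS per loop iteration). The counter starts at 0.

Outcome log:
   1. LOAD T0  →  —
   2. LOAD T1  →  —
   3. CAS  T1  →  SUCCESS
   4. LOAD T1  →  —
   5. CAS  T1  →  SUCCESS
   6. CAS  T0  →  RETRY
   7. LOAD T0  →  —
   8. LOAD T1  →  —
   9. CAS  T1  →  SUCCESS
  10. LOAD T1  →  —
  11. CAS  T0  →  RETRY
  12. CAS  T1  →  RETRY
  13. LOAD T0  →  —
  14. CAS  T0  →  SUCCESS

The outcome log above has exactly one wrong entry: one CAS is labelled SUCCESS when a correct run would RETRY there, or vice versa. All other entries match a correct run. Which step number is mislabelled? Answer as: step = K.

step = 12

Re-executing:
T0 LOAD — after: cnt=0, r=0 — load
T1 LOAD — after: cnt=0, r=0 — load
T1 CAS — after: cnt=1, r=0 — ok
T1 LOAD — after: cnt=1, r=1 — load
T1 CAS — after: cnt=2, r=1 — ok
T0 CAS — after: cnt=2, r=0 — retry
T0 LOAD — after: cnt=2, r=2 — load
T1 LOAD — after: cnt=2, r=2 — load
T1 CAS — after: cnt=3, r=2 — ok
T1 LOAD — after: cnt=3, r=3 — load
T0 CAS — after: cnt=3, r=2 — retry
T1 CAS — after: cnt=4, r=3 — ok
T0 LOAD — after: cnt=4, r=4 — load
T0 CAS — after: cnt=5, r=4 — ok
Flip is step 12.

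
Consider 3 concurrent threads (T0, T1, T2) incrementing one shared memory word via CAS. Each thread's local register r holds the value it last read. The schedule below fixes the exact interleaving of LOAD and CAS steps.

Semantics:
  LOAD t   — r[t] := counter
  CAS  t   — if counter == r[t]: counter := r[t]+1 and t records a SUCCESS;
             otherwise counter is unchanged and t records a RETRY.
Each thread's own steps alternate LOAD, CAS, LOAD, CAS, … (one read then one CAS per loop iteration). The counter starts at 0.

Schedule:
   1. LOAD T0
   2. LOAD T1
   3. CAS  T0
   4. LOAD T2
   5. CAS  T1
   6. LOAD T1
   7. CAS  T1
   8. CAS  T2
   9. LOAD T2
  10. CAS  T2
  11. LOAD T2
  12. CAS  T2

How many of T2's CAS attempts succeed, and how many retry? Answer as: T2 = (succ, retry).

T2 = (2, 1)

1. LOAD T0 → mem=0 r[T0]=0 [LOAD]
2. LOAD T1 → mem=0 r[T1]=0 [LOAD]
3. CAS T0 → mem=1 r[T0]=0 [OK]
4. LOAD T2 → mem=1 r[T2]=1 [LOAD]
5. CAS T1 → mem=1 r[T1]=0 [RETRY]
6. LOAD T1 → mem=1 r[T1]=1 [LOAD]
7. CAS T1 → mem=2 r[T1]=1 [OK]
8. CAS T2 → mem=2 r[T2]=1 [RETRY]
9. LOAD T2 → mem=2 r[T2]=2 [LOAD]
10. CAS T2 → mem=3 r[T2]=2 [OK]
11. LOAD T2 → mem=3 r[T2]=3 [LOAD]
12. CAS T2 → mem=4 r[T2]=3 [OK]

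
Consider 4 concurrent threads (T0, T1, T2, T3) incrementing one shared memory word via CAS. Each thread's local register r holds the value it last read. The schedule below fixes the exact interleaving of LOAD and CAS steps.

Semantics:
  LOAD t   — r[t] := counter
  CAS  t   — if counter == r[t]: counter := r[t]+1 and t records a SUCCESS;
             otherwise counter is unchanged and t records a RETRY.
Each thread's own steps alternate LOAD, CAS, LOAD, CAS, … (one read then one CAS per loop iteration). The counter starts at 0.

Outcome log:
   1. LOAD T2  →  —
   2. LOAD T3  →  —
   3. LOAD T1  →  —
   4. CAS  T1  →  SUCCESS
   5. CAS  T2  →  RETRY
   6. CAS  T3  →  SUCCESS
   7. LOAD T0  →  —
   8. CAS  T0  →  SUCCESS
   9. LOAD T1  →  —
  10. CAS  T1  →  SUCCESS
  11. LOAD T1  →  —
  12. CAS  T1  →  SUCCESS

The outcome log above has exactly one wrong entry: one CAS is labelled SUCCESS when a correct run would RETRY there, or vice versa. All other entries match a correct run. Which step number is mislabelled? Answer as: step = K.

Correct run:
1. LOAD T2 → mem=0 r[T2]=0 [LOAD]
2. LOAD T3 → mem=0 r[T3]=0 [LOAD]
3. LOAD T1 → mem=0 r[T1]=0 [LOAD]
4. CAS T1 → mem=1 r[T1]=0 [OK]
5. CAS T2 → mem=1 r[T2]=0 [RETRY]
6. CAS T3 → mem=1 r[T3]=0 [RETRY]
7. LOAD T0 → mem=1 r[T0]=1 [LOAD]
8. CAS T0 → mem=2 r[T0]=1 [OK]
9. LOAD T1 → mem=2 r[T1]=2 [LOAD]
10. CAS T1 → mem=3 r[T1]=2 [OK]
11. LOAD T1 → mem=3 r[T1]=3 [LOAD]
12. CAS T1 → mem=4 r[T1]=3 [OK]
Flip is step 6.

step = 6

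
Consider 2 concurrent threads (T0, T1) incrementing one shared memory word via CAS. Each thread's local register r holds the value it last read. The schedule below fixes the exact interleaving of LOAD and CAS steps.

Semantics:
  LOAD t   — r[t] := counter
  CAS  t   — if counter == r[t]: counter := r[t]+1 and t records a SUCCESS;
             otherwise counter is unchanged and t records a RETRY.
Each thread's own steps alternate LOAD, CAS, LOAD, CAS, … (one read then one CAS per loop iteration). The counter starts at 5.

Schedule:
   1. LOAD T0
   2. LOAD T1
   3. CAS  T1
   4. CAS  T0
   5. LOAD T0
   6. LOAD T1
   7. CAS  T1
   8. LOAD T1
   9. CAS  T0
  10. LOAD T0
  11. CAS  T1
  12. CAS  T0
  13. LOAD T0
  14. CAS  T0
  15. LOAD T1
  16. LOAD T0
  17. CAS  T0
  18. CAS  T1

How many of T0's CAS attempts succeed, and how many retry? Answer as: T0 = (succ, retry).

T0 = (2, 3)

   1) LOAD T0:  M=5  r_T0=5
   2) LOAD T1:  M=5  r_T1=5
   3) CAS  T1:  M=6  r_T1=5 ✓
   4) CAS  T0:  M=6  r_T0=5 ✗
   5) LOAD T0:  M=6  r_T0=6
   6) LOAD T1:  M=6  r_T1=6
   7) CAS  T1:  M=7  r_T1=6 ✓
   8) LOAD T1:  M=7  r_T1=7
   9) CAS  T0:  M=7  r_T0=6 ✗
  10) LOAD T0:  M=7  r_T0=7
  11) CAS  T1:  M=8  r_T1=7 ✓
  12) CAS  T0:  M=8  r_T0=7 ✗
  13) LOAD T0:  M=8  r_T0=8
  14) CAS  T0:  M=9  r_T0=8 ✓
  15) LOAD T1:  M=9  r_T1=9
  16) LOAD T0:  M=9  r_T0=9
  17) CAS  T0:  M=10  r_T0=9 ✓
  18) CAS  T1:  M=10  r_T1=9 ✗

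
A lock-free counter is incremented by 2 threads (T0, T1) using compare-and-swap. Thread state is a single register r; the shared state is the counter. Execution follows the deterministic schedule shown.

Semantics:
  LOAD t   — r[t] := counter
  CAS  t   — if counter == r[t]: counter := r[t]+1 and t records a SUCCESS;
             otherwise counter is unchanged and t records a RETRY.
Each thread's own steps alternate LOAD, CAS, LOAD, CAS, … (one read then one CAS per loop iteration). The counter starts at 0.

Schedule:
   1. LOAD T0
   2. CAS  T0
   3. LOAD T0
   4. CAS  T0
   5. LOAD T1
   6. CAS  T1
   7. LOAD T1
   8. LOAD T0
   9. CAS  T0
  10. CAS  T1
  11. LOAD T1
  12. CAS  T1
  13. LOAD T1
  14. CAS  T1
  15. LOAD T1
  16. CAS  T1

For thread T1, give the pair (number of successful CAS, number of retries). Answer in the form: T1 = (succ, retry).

[1] T0.load  rd  (counter 0, T0.r 0)
[2] T0.cas  hit  (counter 1, T0.r 0)
[3] T0.load  rd  (counter 1, T0.r 1)
[4] T0.cas  hit  (counter 2, T0.r 1)
[5] T1.load  rd  (counter 2, T1.r 2)
[6] T1.cas  hit  (counter 3, T1.r 2)
[7] T1.load  rd  (counter 3, T1.r 3)
[8] T0.load  rd  (counter 3, T0.r 3)
[9] T0.cas  hit  (counter 4, T0.r 3)
[10] T1.cas  miss  (counter 4, T1.r 3)
[11] T1.load  rd  (counter 4, T1.r 4)
[12] T1.cas  hit  (counter 5, T1.r 4)
[13] T1.load  rd  (counter 5, T1.r 5)
[14] T1.cas  hit  (counter 6, T1.r 5)
[15] T1.load  rd  (counter 6, T1.r 6)
[16] T1.cas  hit  (counter 7, T1.r 6)

T1 = (4, 1)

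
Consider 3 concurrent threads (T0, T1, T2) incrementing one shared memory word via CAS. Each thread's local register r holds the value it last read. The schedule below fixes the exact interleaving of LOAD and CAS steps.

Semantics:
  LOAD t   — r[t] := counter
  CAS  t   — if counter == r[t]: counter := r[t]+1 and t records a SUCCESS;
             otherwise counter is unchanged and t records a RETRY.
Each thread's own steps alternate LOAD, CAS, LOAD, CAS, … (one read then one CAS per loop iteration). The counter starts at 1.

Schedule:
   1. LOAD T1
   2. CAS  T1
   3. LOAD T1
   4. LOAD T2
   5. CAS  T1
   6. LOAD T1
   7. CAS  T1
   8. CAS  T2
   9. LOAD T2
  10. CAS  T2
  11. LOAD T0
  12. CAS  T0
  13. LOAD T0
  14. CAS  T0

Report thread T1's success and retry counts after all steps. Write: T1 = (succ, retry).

T1 = (3, 0)

1. LOAD T1 → mem=1 r[T1]=1 [LOAD]
2. CAS T1 → mem=2 r[T1]=1 [OK]
3. LOAD T1 → mem=2 r[T1]=2 [LOAD]
4. LOAD T2 → mem=2 r[T2]=2 [LOAD]
5. CAS T1 → mem=3 r[T1]=2 [OK]
6. LOAD T1 → mem=3 r[T1]=3 [LOAD]
7. CAS T1 → mem=4 r[T1]=3 [OK]
8. CAS T2 → mem=4 r[T2]=2 [RETRY]
9. LOAD T2 → mem=4 r[T2]=4 [LOAD]
10. CAS T2 → mem=5 r[T2]=4 [OK]
11. LOAD T0 → mem=5 r[T0]=5 [LOAD]
12. CAS T0 → mem=6 r[T0]=5 [OK]
13. LOAD T0 → mem=6 r[T0]=6 [LOAD]
14. CAS T0 → mem=7 r[T0]=6 [OK]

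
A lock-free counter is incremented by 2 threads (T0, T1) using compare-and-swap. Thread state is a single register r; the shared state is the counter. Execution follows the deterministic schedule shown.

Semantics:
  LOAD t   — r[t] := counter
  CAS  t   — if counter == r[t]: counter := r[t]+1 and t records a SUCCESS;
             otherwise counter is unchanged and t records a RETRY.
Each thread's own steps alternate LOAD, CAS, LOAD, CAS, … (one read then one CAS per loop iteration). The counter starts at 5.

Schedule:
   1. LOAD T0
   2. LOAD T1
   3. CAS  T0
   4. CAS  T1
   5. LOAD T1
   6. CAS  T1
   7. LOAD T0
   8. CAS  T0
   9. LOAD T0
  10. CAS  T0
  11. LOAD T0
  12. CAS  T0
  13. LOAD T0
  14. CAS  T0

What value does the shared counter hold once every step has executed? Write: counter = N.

counter = 11

[1] T0.load  rd  (counter 5, T0.r 5)
[2] T1.load  rd  (counter 5, T1.r 5)
[3] T0.cas  hit  (counter 6, T0.r 5)
[4] T1.cas  miss  (counter 6, T1.r 5)
[5] T1.load  rd  (counter 6, T1.r 6)
[6] T1.cas  hit  (counter 7, T1.r 6)
[7] T0.load  rd  (counter 7, T0.r 7)
[8] T0.cas  hit  (counter 8, T0.r 7)
[9] T0.load  rd  (counter 8, T0.r 8)
[10] T0.cas  hit  (counter 9, T0.r 8)
[11] T0.load  rd  (counter 9, T0.r 9)
[12] T0.cas  hit  (counter 10, T0.r 9)
[13] T0.load  rd  (counter 10, T0.r 10)
[14] T0.cas  hit  (counter 11, T0.r 10)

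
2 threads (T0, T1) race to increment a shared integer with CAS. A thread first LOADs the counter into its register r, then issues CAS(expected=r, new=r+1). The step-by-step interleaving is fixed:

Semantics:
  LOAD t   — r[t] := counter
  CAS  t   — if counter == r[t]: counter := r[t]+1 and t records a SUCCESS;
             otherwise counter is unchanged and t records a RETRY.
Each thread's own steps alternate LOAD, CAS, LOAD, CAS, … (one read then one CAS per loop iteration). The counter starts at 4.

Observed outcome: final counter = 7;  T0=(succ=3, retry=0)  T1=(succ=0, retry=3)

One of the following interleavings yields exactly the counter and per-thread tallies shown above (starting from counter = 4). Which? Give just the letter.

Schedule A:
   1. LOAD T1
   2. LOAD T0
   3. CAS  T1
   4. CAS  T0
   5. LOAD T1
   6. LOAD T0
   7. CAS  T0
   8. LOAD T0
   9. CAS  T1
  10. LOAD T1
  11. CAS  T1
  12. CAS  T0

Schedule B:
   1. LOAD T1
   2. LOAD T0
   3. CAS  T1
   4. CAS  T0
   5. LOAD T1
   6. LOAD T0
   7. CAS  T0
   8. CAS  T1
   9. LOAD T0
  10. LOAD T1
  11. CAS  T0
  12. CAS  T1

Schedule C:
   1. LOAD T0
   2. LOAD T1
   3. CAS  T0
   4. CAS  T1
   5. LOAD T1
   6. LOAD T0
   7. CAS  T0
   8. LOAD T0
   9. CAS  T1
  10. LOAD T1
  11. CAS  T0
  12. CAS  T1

Tracing schedule C:
#1 T0 reads 4
#2 T1 reads 4
#3 T0 CAS(4→5) writes; counter now 5
#4 T1 CAS(4→5) fails; counter now 5
#5 T1 reads 5
#6 T0 reads 5
#7 T0 CAS(5→6) writes; counter now 6
#8 T0 reads 6
#9 T1 CAS(5→6) fails; counter now 6
#10 T1 reads 6
#11 T0 CAS(6→7) writes; counter now 7
#12 T1 CAS(6→7) fails; counter now 7

C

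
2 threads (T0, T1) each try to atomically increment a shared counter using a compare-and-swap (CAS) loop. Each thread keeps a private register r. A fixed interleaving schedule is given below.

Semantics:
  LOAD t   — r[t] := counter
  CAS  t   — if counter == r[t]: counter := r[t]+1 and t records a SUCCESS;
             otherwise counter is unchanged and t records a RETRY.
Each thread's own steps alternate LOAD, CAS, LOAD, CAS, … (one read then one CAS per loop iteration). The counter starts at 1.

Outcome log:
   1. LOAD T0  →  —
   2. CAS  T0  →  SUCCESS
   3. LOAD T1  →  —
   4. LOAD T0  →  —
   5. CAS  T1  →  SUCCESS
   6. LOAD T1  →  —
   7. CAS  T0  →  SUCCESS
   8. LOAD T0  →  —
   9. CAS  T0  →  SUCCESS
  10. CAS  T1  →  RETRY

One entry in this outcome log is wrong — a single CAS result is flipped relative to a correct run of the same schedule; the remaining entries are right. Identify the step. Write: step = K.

Reference trace:
1. LOAD T0 → mem=1 r[T0]=1 [LOAD]
2. CAS T0 → mem=2 r[T0]=1 [OK]
3. LOAD T1 → mem=2 r[T1]=2 [LOAD]
4. LOAD T0 → mem=2 r[T0]=2 [LOAD]
5. CAS T1 → mem=3 r[T1]=2 [OK]
6. LOAD T1 → mem=3 r[T1]=3 [LOAD]
7. CAS T0 → mem=3 r[T0]=2 [RETRY]
8. LOAD T0 → mem=3 r[T0]=3 [LOAD]
9. CAS T0 → mem=4 r[T0]=3 [OK]
10. CAS T1 → mem=4 r[T1]=3 [RETRY]
Flip is step 7.

step = 7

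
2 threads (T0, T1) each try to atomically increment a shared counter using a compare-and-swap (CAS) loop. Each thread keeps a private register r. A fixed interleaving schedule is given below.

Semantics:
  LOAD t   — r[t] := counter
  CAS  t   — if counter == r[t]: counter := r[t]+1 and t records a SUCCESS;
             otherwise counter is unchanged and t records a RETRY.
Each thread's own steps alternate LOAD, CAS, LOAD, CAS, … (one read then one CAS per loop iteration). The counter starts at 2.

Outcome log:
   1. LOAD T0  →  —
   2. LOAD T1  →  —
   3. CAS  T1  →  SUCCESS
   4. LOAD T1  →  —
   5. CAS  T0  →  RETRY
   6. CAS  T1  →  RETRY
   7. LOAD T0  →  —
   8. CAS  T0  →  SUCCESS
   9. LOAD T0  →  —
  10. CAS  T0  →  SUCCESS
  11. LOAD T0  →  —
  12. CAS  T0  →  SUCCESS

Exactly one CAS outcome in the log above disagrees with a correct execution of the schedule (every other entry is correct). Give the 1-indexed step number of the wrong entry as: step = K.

Reference trace:
#1 T0 reads 2
#2 T1 reads 2
#3 T1 CAS(2→3) writes; counter now 3
#4 T1 reads 3
#5 T0 CAS(2→3) fails; counter now 3
#6 T1 CAS(3→4) writes; counter now 4
#7 T0 reads 4
#8 T0 CAS(4→5) writes; counter now 5
#9 T0 reads 5
#10 T0 CAS(5→6) writes; counter now 6
#11 T0 reads 6
#12 T0 CAS(6→7) writes; counter now 7
Flip is step 6.

step = 6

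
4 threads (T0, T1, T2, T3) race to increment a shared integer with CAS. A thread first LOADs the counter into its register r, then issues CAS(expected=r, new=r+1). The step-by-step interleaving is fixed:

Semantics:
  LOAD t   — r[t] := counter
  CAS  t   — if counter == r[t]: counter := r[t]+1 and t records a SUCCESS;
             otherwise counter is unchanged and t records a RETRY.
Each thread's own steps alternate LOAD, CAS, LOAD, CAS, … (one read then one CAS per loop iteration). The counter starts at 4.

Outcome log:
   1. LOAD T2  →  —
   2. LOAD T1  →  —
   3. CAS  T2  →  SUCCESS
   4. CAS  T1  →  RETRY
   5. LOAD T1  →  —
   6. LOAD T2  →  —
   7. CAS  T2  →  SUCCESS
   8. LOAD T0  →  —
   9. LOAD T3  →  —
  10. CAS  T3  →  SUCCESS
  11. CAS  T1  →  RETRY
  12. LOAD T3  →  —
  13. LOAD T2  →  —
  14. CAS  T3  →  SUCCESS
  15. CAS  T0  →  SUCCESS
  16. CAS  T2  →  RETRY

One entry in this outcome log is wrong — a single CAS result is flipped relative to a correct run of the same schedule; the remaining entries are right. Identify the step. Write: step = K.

step = 15

Re-executing:
1. LOAD T2 → mem=4 r[T2]=4 [LOAD]
2. LOAD T1 → mem=4 r[T1]=4 [LOAD]
3. CAS T2 → mem=5 r[T2]=4 [OK]
4. CAS T1 → mem=5 r[T1]=4 [RETRY]
5. LOAD T1 → mem=5 r[T1]=5 [LOAD]
6. LOAD T2 → mem=5 r[T2]=5 [LOAD]
7. CAS T2 → mem=6 r[T2]=5 [OK]
8. LOAD T0 → mem=6 r[T0]=6 [LOAD]
9. LOAD T3 → mem=6 r[T3]=6 [LOAD]
10. CAS T3 → mem=7 r[T3]=6 [OK]
11. CAS T1 → mem=7 r[T1]=5 [RETRY]
12. LOAD T3 → mem=7 r[T3]=7 [LOAD]
13. LOAD T2 → mem=7 r[T2]=7 [LOAD]
14. CAS T3 → mem=8 r[T3]=7 [OK]
15. CAS T0 → mem=8 r[T0]=6 [RETRY]
16. CAS T2 → mem=8 r[T2]=7 [RETRY]
Mismatch at 15.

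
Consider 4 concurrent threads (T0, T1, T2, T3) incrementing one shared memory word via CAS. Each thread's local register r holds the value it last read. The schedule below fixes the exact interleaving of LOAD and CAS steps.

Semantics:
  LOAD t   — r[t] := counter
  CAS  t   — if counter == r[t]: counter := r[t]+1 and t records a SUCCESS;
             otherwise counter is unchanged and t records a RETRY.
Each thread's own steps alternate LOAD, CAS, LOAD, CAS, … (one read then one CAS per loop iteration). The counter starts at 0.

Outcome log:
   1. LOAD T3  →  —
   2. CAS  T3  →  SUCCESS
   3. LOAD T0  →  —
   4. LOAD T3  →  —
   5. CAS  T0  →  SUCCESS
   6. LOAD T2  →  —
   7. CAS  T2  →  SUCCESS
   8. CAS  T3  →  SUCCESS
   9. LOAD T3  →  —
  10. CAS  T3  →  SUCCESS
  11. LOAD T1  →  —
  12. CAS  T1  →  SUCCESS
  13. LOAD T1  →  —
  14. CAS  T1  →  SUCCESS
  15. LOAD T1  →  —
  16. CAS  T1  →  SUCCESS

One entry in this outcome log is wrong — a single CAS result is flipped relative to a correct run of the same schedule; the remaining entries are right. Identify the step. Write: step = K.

Reference trace:
[1] T3.load  rd  (counter 0, T3.r 0)
[2] T3.cas  hit  (counter 1, T3.r 0)
[3] T0.load  rd  (counter 1, T0.r 1)
[4] T3.load  rd  (counter 1, T3.r 1)
[5] T0.cas  hit  (counter 2, T0.r 1)
[6] T2.load  rd  (counter 2, T2.r 2)
[7] T2.cas  hit  (counter 3, T2.r 2)
[8] T3.cas  miss  (counter 3, T3.r 1)
[9] T3.load  rd  (counter 3, T3.r 3)
[10] T3.cas  hit  (counter 4, T3.r 3)
[11] T1.load  rd  (counter 4, T1.r 4)
[12] T1.cas  hit  (counter 5, T1.r 4)
[13] T1.load  rd  (counter 5, T1.r 5)
[14] T1.cas  hit  (counter 6, T1.r 5)
[15] T1.load  rd  (counter 6, T1.r 6)
[16] T1.cas  hit  (counter 7, T1.r 6)
Flip is step 8.

step = 8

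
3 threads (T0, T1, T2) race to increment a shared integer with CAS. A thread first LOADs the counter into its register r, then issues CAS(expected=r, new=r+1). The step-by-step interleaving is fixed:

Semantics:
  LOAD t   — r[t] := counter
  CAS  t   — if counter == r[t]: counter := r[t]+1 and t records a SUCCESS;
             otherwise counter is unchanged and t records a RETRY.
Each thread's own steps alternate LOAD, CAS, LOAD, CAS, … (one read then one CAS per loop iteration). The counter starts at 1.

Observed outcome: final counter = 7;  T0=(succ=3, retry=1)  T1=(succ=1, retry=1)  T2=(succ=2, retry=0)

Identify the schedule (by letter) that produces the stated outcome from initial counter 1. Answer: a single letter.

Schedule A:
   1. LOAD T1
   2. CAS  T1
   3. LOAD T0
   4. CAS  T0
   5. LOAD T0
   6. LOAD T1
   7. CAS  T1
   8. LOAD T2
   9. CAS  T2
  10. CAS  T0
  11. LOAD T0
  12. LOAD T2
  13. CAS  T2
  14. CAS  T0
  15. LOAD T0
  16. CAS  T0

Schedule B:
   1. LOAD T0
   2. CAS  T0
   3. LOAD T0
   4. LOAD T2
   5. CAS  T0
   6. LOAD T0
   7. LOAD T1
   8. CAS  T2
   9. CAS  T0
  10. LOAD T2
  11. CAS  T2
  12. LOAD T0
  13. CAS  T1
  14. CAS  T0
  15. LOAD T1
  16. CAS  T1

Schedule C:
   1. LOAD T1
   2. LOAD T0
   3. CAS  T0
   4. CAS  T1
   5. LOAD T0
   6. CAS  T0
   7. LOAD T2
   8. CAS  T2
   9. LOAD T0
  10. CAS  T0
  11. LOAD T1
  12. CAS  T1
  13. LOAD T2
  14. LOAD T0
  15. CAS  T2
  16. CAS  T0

C

Run C:
   1) LOAD T1:  M=1  r_T1=1
   2) LOAD T0:  M=1  r_T0=1
   3) CAS  T0:  M=2  r_T0=1 ✓
   4) CAS  T1:  M=2  r_T1=1 ✗
   5) LOAD T0:  M=2  r_T0=2
   6) CAS  T0:  M=3  r_T0=2 ✓
   7) LOAD T2:  M=3  r_T2=3
   8) CAS  T2:  M=4  r_T2=3 ✓
   9) LOAD T0:  M=4  r_T0=4
  10) CAS  T0:  M=5  r_T0=4 ✓
  11) LOAD T1:  M=5  r_T1=5
  12) CAS  T1:  M=6  r_T1=5 ✓
  13) LOAD T2:  M=6  r_T2=6
  14) LOAD T0:  M=6  r_T0=6
  15) CAS  T2:  M=7  r_T2=6 ✓
  16) CAS  T0:  M=7  r_T0=6 ✗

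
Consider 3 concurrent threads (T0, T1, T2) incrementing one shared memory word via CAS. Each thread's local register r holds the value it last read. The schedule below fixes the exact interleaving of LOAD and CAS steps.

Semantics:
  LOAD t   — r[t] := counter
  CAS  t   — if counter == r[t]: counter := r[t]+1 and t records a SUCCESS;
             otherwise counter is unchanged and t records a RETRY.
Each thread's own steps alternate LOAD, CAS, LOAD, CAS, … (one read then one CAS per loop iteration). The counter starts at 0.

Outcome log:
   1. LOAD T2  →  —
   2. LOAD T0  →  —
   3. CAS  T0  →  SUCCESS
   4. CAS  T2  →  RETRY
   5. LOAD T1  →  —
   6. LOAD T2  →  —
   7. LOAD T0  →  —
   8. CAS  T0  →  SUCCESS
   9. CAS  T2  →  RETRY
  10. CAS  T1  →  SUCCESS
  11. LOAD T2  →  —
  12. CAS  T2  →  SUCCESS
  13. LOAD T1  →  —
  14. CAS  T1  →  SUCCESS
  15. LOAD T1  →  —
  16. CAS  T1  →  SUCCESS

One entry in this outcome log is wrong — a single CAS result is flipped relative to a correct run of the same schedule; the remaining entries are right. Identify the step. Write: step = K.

step = 10

Reference trace:
T2 LOAD — after: cnt=0, r=0 — load
T0 LOAD — after: cnt=0, r=0 — load
T0 CAS — after: cnt=1, r=0 — ok
T2 CAS — after: cnt=1, r=0 — retry
T1 LOAD — after: cnt=1, r=1 — load
T2 LOAD — after: cnt=1, r=1 — load
T0 LOAD — after: cnt=1, r=1 — load
T0 CAS — after: cnt=2, r=1 — ok
T2 CAS — after: cnt=2, r=1 — retry
T1 CAS — after: cnt=2, r=1 — retry
T2 LOAD — after: cnt=2, r=2 — load
T2 CAS — after: cnt=3, r=2 — ok
T1 LOAD — after: cnt=3, r=3 — load
T1 CAS — after: cnt=4, r=3 — ok
T1 LOAD — after: cnt=4, r=4 — load
T1 CAS — after: cnt=5, r=4 — ok
Flip is step 10.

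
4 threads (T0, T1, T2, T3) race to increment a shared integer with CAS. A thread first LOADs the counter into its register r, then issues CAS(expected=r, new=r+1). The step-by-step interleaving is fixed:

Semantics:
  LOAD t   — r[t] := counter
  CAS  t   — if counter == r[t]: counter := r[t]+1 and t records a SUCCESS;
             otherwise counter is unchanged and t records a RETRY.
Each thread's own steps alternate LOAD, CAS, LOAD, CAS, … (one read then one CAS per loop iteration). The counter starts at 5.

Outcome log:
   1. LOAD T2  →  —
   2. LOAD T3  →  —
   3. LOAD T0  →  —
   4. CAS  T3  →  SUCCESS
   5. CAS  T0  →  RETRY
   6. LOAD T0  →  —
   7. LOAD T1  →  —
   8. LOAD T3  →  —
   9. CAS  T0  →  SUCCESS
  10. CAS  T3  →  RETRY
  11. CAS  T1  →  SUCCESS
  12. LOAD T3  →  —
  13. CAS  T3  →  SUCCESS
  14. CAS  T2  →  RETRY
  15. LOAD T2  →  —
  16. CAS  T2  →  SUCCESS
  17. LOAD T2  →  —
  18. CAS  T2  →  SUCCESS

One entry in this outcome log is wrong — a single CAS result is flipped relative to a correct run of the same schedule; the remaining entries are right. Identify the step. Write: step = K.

Reference trace:
1. LOAD T2 → mem=5 r[T2]=5 [LOAD]
2. LOAD T3 → mem=5 r[T3]=5 [LOAD]
3. LOAD T0 → mem=5 r[T0]=5 [LOAD]
4. CAS T3 → mem=6 r[T3]=5 [OK]
5. CAS T0 → mem=6 r[T0]=5 [RETRY]
6. LOAD T0 → mem=6 r[T0]=6 [LOAD]
7. LOAD T1 → mem=6 r[T1]=6 [LOAD]
8. LOAD T3 → mem=6 r[T3]=6 [LOAD]
9. CAS T0 → mem=7 r[T0]=6 [OK]
10. CAS T3 → mem=7 r[T3]=6 [RETRY]
11. CAS T1 → mem=7 r[T1]=6 [RETRY]
12. LOAD T3 → mem=7 r[T3]=7 [LOAD]
13. CAS T3 → mem=8 r[T3]=7 [OK]
14. CAS T2 → mem=8 r[T2]=5 [RETRY]
15. LOAD T2 → mem=8 r[T2]=8 [LOAD]
16. CAS T2 → mem=9 r[T2]=8 [OK]
17. LOAD T2 → mem=9 r[T2]=9 [LOAD]
18. CAS T2 → mem=10 r[T2]=9 [OK]
Flip is step 11.

step = 11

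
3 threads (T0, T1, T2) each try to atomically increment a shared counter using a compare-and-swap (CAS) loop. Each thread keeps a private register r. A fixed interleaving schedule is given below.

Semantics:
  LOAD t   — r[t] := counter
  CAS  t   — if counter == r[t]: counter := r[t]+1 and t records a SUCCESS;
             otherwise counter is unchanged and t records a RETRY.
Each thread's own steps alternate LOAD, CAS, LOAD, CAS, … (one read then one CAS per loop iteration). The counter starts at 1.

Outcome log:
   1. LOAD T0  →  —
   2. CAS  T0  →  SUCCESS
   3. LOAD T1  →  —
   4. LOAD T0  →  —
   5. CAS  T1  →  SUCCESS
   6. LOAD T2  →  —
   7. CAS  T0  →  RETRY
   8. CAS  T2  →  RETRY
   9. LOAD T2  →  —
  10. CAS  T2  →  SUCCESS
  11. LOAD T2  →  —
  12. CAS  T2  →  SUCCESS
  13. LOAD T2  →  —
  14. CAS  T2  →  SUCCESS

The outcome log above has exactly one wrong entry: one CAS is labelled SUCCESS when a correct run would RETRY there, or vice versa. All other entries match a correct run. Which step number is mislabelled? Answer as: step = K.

step = 8

Reference trace:
   1) LOAD T0:  M=1  r_T0=1
   2) CAS  T0:  M=2  r_T0=1 ✓
   3) LOAD T1:  M=2  r_T1=2
   4) LOAD T0:  M=2  r_T0=2
   5) CAS  T1:  M=3  r_T1=2 ✓
   6) LOAD T2:  M=3  r_T2=3
   7) CAS  T0:  M=3  r_T0=2 ✗
   8) CAS  T2:  M=4  r_T2=3 ✓
   9) LOAD T2:  M=4  r_T2=4
  10) CAS  T2:  M=5  r_T2=4 ✓
  11) LOAD T2:  M=5  r_T2=5
  12) CAS  T2:  M=6  r_T2=5 ✓
  13) LOAD T2:  M=6  r_T2=6
  14) CAS  T2:  M=7  r_T2=6 ✓
Mismatch at 8.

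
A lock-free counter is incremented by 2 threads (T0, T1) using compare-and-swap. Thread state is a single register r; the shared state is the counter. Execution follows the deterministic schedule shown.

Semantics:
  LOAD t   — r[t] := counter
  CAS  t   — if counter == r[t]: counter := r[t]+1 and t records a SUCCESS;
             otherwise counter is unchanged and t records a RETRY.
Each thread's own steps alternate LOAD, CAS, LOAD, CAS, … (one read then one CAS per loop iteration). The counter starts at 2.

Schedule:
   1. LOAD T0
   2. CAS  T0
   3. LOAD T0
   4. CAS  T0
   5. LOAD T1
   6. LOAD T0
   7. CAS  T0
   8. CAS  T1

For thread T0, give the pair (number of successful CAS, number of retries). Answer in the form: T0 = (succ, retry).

T0 = (3, 0)

#1 T0 reads 2
#2 T0 CAS(2→3) writes; counter now 3
#3 T0 reads 3
#4 T0 CAS(3→4) writes; counter now 4
#5 T1 reads 4
#6 T0 reads 4
#7 T0 CAS(4→5) writes; counter now 5
#8 T1 CAS(4→5) fails; counter now 5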